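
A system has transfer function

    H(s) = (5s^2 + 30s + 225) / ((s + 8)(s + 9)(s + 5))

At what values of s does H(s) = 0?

Set the numerator to zero: 5s^2 + 30s + 225 = 0, i.e. 5·(s^2 + 6s + 45) = 0.
Factoring: (s^2 + 6s + 45) = 0.

s = -3 + 6j, -3 - 6j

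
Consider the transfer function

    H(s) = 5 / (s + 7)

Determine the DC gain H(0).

At s = 0 each factor (s + a) contributes a and each (s^2 + bs + c) contributes c.
H(0) = 5·1 / ((7)) = 5/7 = 5/7.

H(0) = 5/7 ≈ 0.7143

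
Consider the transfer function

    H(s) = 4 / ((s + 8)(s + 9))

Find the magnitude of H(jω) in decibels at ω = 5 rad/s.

|H(j5)|_dB ≈ -27.7 dB

Substitute s = j5: numerator = 4, denominator = 47 + j85.
|H(j5)| = |4| / |47 + j85| = 4 / 97.129 ≈ 0.04118.
In decibels: 20·log₁₀(0.04118) ≈ -27.7 dB.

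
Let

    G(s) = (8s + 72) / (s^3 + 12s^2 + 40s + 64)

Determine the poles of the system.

s = -2 + 2j, -2 - 2j, -8

The poles are the roots of the denominator s^3 + 12s^2 + 40s + 64 = 0.
Trying s = -8: the polynomial evaluates to 0, so (s + 8) is a factor.
Dividing out leaves s^2 + 4s + 8 = 0.
The quadratic formula then gives s = -2 ± 2j.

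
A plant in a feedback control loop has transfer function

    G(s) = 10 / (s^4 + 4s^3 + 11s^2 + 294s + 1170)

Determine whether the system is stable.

unstable

The denominator s^4 + 4s^3 + 11s^2 + 294s + 1170 factors as (s^2 + 10s + 26)(s^2 - 6s + 45), giving poles at s = -5 ± j, 3 ± 6j.
Since the pole(s) at s = 3 + 6j, 3 - 6j lie in the right half-plane, the system is unstable.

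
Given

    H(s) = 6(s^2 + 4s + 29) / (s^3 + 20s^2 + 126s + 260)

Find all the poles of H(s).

s = -5 + j, -5 - j, -10

The poles are the roots of the denominator s^3 + 20s^2 + 126s + 260 = 0.
Trying s = -10: the polynomial evaluates to 0, so (s + 10) is a factor.
Dividing out leaves s^2 + 10s + 26 = 0.
The quadratic formula then gives s = -5 ± 1j.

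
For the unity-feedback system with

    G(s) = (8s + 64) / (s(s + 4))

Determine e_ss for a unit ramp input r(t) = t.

G(s) has one pole at the origin.
This is a Type 1 system. Kv = lim_{s→0} s·G(s) = 64/4 = 16.
e_ss = 1/Kv = 1/(16) = 1/16 ≈ 0.06250.

e_ss = 0.06250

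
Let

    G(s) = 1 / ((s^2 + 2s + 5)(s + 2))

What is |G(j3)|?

Substitute s = j3: numerator = 1, denominator = -26.
|G(j3)| = |1| / |-26| = 1 / 26 ≈ 0.03846.

|G(j3)| ≈ 0.03846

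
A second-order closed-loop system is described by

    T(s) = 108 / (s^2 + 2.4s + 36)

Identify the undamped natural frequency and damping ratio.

Compare the denominator to the standard form s^2 + 2ζωₙs + ωₙ².
ωₙ² = 36, so ωₙ = 6 rad/s.
2ζωₙ = 2.4, so ζ = 2.4/(2·6) = 0.2.

ωₙ = 6 rad/s, ζ = 0.2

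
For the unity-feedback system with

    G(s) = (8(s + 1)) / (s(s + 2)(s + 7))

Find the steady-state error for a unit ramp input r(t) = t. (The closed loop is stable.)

e_ss = 1.750

G(s) has one pole at the origin.
This is a Type 1 system. Kv = lim_{s→0} s·G(s) = 8/14 = 4/7.
e_ss = 1/Kv = 1/(4/7) = 7/4 ≈ 1.750.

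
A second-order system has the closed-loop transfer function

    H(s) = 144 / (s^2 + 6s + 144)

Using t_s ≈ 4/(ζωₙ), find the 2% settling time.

Comparing s^2 + 6s + 144 to s^2 + 2ζωₙs + ωₙ²: ωₙ = 12 rad/s and ζ = 6/(2·12) = 0.25.
ζωₙ = 6/2 = 3, so t_s ≈ 4/(ζωₙ) = 4/3 ≈ 1.333 s.

t_s ≈ 1.333 s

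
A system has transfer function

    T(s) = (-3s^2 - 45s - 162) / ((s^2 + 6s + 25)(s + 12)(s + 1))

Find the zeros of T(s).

s = -6, -9

Set the numerator to zero: -3s^2 - 45s - 162 = 0, i.e. -3·(s^2 + 15s + 54) = 0.
Factoring: (s + 6)(s + 9) = 0.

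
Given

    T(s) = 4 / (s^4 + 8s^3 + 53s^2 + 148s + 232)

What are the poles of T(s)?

The poles are the roots of the denominator s^4 + 8s^3 + 53s^2 + 148s + 232 = 0.
No real roots exist; factor into two real quadratics: (s^2 + 4s + 8)(s^2 + 4s + 29) = 0.
Each quadratic gives a conjugate pair via the quadratic formula.

s = -2 + 2j, -2 - 2j, -2 + 5j, -2 - 5j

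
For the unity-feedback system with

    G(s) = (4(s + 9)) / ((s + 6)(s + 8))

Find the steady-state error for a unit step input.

G(s) has no poles at the origin.
This is a Type 0 system. Kp = lim_{s→0} G(s) = 36/48 = 3/4.
e_ss = 1/(1 + Kp) = 1/(1 + 3/4) = 4/7 ≈ 0.5714.

e_ss = 0.5714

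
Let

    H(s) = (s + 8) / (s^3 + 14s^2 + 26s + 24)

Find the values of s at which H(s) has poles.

s = -12, -1 + j, -1 - j

The poles are the roots of the denominator s^3 + 14s^2 + 26s + 24 = 0.
Trying s = -12: the polynomial evaluates to 0, so (s + 12) is a factor.
Dividing out leaves s^2 + 2s + 2 = 0.
The quadratic formula then gives s = -1 ± 1j.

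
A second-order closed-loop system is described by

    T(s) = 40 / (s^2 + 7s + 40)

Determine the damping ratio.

ζ ≈ 0.5534

Compare the denominator to the standard form s^2 + 2ζωₙs + ωₙ².
ωₙ² = 40, so ωₙ = √40 ≈ 6.325 rad/s.
2ζωₙ = 7, so ζ = 7/(2·√40) ≈ 0.5534.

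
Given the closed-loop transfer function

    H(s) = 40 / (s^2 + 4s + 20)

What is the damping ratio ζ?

ζ ≈ 0.4472

Compare the denominator to the standard form s^2 + 2ζωₙs + ωₙ².
ωₙ² = 20, so ωₙ = √20 ≈ 4.472 rad/s.
2ζωₙ = 4, so ζ = 4/(2·√20) ≈ 0.4472.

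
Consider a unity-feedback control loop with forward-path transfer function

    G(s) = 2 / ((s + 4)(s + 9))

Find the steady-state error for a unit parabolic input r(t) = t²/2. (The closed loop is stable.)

e_ss = ∞

G(s) has no poles at the origin.
This is a Type 0 system; Ka = lim_{s→0} s^2·G(s) = 0, so the steady-state error for a parabola input is infinite.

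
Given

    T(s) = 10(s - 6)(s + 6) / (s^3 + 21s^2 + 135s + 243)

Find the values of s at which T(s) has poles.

s = -9, -9, -3

The poles are the roots of the denominator s^3 + 21s^2 + 135s + 243 = 0.
Trying s = -9: the polynomial evaluates to 0, so (s + 9) is a factor.
Dividing out leaves s^2 + 12s + 27 = 0.
Factoring the quadratic: (s + 9)(s + 3) = 0.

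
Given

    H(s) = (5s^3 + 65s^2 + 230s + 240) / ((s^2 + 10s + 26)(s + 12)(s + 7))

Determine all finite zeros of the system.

s = -8, -3, -2

Set the numerator to zero: 5s^3 + 65s^2 + 230s + 240 = 0, i.e. 5·(s^3 + 13s^2 + 46s + 48) = 0.
Factoring: (s + 8)(s + 3)(s + 2) = 0.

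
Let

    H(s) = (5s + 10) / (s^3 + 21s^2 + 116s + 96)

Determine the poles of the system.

The poles are the roots of the denominator s^3 + 21s^2 + 116s + 96 = 0.
Trying s = -12: the polynomial evaluates to 0, so (s + 12) is a factor.
Dividing out leaves s^2 + 9s + 8 = 0.
Factoring the quadratic: (s + 8)(s + 1) = 0.

s = -12, -8, -1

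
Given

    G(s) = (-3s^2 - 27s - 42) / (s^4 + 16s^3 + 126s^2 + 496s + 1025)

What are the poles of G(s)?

The poles are the roots of the denominator s^4 + 16s^3 + 126s^2 + 496s + 1025 = 0.
No real roots exist; factor into two real quadratics: (s^2 + 6s + 25)(s^2 + 10s + 41) = 0.
Each quadratic gives a conjugate pair via the quadratic formula.

s = -3 ± 4j, -5 ± 4j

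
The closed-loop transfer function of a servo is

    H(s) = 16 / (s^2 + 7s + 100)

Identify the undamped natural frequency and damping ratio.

ωₙ = 10 rad/s, ζ = 0.35

Compare the denominator to the standard form s^2 + 2ζωₙs + ωₙ².
ωₙ² = 100, so ωₙ = 10 rad/s.
2ζωₙ = 7, so ζ = 7/(2·10) = 0.35.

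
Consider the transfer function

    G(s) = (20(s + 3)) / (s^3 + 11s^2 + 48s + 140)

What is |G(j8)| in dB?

Substitute s = j8: numerator = 60 + j160, denominator = -564 - j128.
|G(j8)| = |60 + j160| / |-564 - j128| = 170.88 / 578.34 ≈ 0.2955.
In decibels: 20·log₁₀(0.2955) ≈ -10.6 dB.

|G(j8)|_dB ≈ -10.6 dB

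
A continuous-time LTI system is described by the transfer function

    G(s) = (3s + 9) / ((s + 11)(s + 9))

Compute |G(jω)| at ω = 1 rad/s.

Substitute s = j1: numerator = 9 + j3, denominator = 98 + j20.
|G(j1)| = |9 + j3| / |98 + j20| = 9.4868 / 100.02 ≈ 0.09485.

|G(j1)| ≈ 0.09485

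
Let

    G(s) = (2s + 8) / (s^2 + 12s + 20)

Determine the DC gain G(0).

G(0) = 2/5 ≈ 0.4000

Set s = 0: G(0) = (8) / (20) = 2/5.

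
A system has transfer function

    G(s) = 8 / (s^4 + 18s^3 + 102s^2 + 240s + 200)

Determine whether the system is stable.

stable

The denominator s^4 + 18s^3 + 102s^2 + 240s + 200 factors as (s^2 + 6s + 10)(s + 2)(s + 10), giving poles at s = -3 ± j, -2, -10.
Since all poles lie strictly in the left half-plane, the system is stable.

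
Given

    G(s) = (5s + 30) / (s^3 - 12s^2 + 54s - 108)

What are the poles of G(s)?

s = 3 ± 3j, 6

The poles are the roots of the denominator s^3 - 12s^2 + 54s - 108 = 0.
Trying s = 6: the polynomial evaluates to 0, so (s - 6) is a factor.
Dividing out leaves s^2 - 6s + 18 = 0.
The quadratic formula then gives s = 3 ± 3j.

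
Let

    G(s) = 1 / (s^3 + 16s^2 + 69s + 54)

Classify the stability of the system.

stable

The denominator s^3 + 16s^2 + 69s + 54 factors as (s + 9)(s + 6)(s + 1), giving poles at s = -9, -6, -1.
Since all poles lie strictly in the left half-plane, the system is stable.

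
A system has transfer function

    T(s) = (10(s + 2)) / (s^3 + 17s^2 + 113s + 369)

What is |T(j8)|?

|T(j8)| ≈ 0.1007

Substitute s = j8: numerator = 20 + j80, denominator = -719 + j392.
|T(j8)| = |20 + j80| / |-719 + j392| = 82.462 / 818.92 ≈ 0.1007.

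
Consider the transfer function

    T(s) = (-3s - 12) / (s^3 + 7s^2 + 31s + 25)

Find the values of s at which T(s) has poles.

s = -3 + 4j, -3 - 4j, -1

The poles are the roots of the denominator s^3 + 7s^2 + 31s + 25 = 0.
Trying s = -1: the polynomial evaluates to 0, so (s + 1) is a factor.
Dividing out leaves s^2 + 6s + 25 = 0.
The quadratic formula then gives s = -3 ± 4j.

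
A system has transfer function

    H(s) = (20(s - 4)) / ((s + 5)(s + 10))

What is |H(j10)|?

Substitute s = j10: numerator = -80 + j200, denominator = -50 + j150.
|H(j10)| = |-80 + j200| / |-50 + j150| = 215.41 / 158.11 ≈ 1.362.

|H(j10)| ≈ 1.362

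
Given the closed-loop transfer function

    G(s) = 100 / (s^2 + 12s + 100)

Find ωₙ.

ωₙ = 10 rad/s

Compare the denominator to the standard form s^2 + 2ζωₙs + ωₙ².
ωₙ² = 100, so ωₙ = 10 rad/s.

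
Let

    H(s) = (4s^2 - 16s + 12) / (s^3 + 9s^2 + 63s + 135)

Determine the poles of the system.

The poles are the roots of the denominator s^3 + 9s^2 + 63s + 135 = 0.
Trying s = -3: the polynomial evaluates to 0, so (s + 3) is a factor.
Dividing out leaves s^2 + 6s + 45 = 0.
The quadratic formula then gives s = -3 ± 6j.

s = -3 + 6j, -3 - 6j, -3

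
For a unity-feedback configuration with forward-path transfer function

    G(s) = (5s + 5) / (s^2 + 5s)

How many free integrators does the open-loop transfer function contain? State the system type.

Factor s from the denominator: s^2 + 5s = s·(s + 5).
There is 1 pole at the origin, so the system is Type 1.

Type 1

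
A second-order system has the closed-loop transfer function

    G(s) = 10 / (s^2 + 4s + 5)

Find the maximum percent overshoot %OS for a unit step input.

Comparing s^2 + 4s + 5 to s^2 + 2ζωₙs + ωₙ²: ωₙ = √5 ≈ 2.236 rad/s and ζ = 4/(2·√5) ≈ 0.8944.
%OS = 100·exp(−πζ/√(1−ζ²)) = 100·exp(−π·0.8944/√(1−0.8944²)) ≈ 0.187%.

%OS ≈ 0.187%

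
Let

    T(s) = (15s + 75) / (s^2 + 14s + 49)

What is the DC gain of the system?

T(0) = 75/49 ≈ 1.531

Set s = 0: T(0) = (75) / (49) = 75/49.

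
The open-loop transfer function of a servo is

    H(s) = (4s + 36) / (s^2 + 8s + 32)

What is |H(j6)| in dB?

Substitute s = j6: numerator = 36 + j24, denominator = -4 + j48.
|H(j6)| = |36 + j24| / |-4 + j48| = 43.267 / 48.166 ≈ 0.8983.
In decibels: 20·log₁₀(0.8983) ≈ -0.932 dB.

|H(j6)|_dB ≈ -0.932 dB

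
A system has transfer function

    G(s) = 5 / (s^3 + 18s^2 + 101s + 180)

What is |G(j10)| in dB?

Substitute s = j10: numerator = 5, denominator = -1620 + j10.
|G(j10)| = |5| / |-1620 + j10| = 5 / 1620.0 ≈ 0.003086.
In decibels: 20·log₁₀(0.003086) ≈ -50.2 dB.

|G(j10)|_dB ≈ -50.2 dB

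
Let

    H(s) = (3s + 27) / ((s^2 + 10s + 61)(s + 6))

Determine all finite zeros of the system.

Set the numerator to zero: 3s + 27 = 0, i.e. 3·(s + 9) = 0.
So s = -9.

s = -9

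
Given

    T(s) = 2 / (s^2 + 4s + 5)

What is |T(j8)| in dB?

Substitute s = j8: numerator = 2, denominator = -59 + j32.
|T(j8)| = |2| / |-59 + j32| = 2 / 67.119 ≈ 0.02980.
In decibels: 20·log₁₀(0.02980) ≈ -30.5 dB.

|T(j8)|_dB ≈ -30.5 dB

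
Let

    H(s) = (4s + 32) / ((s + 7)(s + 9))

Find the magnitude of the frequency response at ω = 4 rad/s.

|H(j4)| ≈ 0.4506

Substitute s = j4: numerator = 32 + j16, denominator = 47 + j64.
|H(j4)| = |32 + j16| / |47 + j64| = 35.777 / 79.404 ≈ 0.4506.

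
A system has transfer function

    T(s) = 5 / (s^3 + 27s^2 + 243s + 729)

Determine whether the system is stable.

The denominator s^3 + 27s^2 + 243s + 729 factors as (s + 9)^3, giving poles at s = -9, -9, -9.
Since all poles lie strictly in the left half-plane, the system is stable.

stable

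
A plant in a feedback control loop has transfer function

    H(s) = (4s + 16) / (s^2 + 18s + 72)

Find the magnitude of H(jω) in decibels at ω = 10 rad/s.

Substitute s = j10: numerator = 16 + j40, denominator = -28 + j180.
|H(j10)| = |16 + j40| / |-28 + j180| = 43.081 / 182.16 ≈ 0.2365.
In decibels: 20·log₁₀(0.2365) ≈ -12.5 dB.

|H(j10)|_dB ≈ -12.5 dB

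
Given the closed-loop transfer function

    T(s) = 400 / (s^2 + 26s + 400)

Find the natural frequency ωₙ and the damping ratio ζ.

Compare the denominator to the standard form s^2 + 2ζωₙs + ωₙ².
ωₙ² = 400, so ωₙ = 20 rad/s.
2ζωₙ = 26, so ζ = 26/(2·20) = 0.65.
With ζ = 0.65 the response is underdamped.

ωₙ = 20 rad/s, ζ = 0.65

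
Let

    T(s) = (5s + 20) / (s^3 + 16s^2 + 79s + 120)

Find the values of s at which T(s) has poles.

s = -3, -8, -5

The poles are the roots of the denominator s^3 + 16s^2 + 79s + 120 = 0.
Trying s = -3: the polynomial evaluates to 0, so (s + 3) is a factor.
Dividing out leaves s^2 + 13s + 40 = 0.
Factoring the quadratic: (s + 8)(s + 5) = 0.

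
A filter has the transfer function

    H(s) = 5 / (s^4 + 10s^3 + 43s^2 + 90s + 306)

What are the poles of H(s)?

The poles are the roots of the denominator s^4 + 10s^3 + 43s^2 + 90s + 306 = 0.
No real roots exist; factor into two real quadratics: (s^2 + 9)(s^2 + 10s + 34) = 0.
Each quadratic gives a conjugate pair via the quadratic formula.

s = 3j, -3j, -5 + 3j, -5 - 3j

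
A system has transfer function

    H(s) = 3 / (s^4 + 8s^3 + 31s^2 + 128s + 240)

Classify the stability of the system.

The denominator s^4 + 8s^3 + 31s^2 + 128s + 240 factors as (s^2 + 16)(s + 3)(s + 5), giving poles at s = 4j, -4j, -3, -5.
Since the simple pole(s) at s = ±4j lie on the jω-axis with none in the right half-plane, the system is marginally stable.

marginally stable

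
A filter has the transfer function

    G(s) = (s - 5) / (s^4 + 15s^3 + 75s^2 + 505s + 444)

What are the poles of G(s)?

s = -1 + 6j, -1 - 6j, -1, -12

The poles are the roots of the denominator s^4 + 15s^3 + 75s^2 + 505s + 444 = 0.
Trying s = -1: the polynomial evaluates to 0, so (s + 1) is a factor.
Dividing out leaves s^3 + 14s^2 + 61s + 444 = 0.
This factors further as (s^2 + 2s + 37)(s + 12) = 0.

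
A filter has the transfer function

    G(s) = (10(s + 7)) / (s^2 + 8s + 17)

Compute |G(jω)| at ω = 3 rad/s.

|G(j3)| ≈ 3.010

Substitute s = j3: numerator = 70 + j30, denominator = 8 + j24.
|G(j3)| = |70 + j30| / |8 + j24| = 76.158 / 25.298 ≈ 3.010.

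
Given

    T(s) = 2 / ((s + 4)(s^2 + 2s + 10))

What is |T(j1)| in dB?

|T(j1)|_dB ≈ -25.6 dB

Substitute s = j1: numerator = 2, denominator = 34 + j17.
|T(j1)| = |2| / |34 + j17| = 2 / 38.013 ≈ 0.05261.
In decibels: 20·log₁₀(0.05261) ≈ -25.6 dB.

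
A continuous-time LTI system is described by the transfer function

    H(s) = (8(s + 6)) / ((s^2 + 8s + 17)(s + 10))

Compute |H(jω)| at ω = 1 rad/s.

|H(j1)| ≈ 0.2707

Substitute s = j1: numerator = 48 + j8, denominator = 152 + j96.
|H(j1)| = |48 + j8| / |152 + j96| = 48.662 / 179.78 ≈ 0.2707.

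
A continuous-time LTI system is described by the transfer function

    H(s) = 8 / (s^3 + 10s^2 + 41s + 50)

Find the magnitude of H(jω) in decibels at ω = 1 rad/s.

Substitute s = j1: numerator = 8, denominator = 40 + j40.
|H(j1)| = |8| / |40 + j40| = 8 / 56.569 ≈ 0.1414.
In decibels: 20·log₁₀(0.1414) ≈ -17.0 dB.

|H(j1)|_dB ≈ -17.0 dB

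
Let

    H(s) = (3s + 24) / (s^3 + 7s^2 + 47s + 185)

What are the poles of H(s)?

The poles are the roots of the denominator s^3 + 7s^2 + 47s + 185 = 0.
Trying s = -5: the polynomial evaluates to 0, so (s + 5) is a factor.
Dividing out leaves s^2 + 2s + 37 = 0.
The quadratic formula then gives s = -1 ± 6j.

s = -1 ± 6j, -5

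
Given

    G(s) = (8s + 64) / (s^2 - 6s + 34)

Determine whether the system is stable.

unstable

The denominator s^2 - 6s + 34 factors as (s^2 - 6s + 34), giving poles at s = 3 ± 5j.
Since the pole(s) at s = 3 ± 5j lie in the right half-plane, the system is unstable.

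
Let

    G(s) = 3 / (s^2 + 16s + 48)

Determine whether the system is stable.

stable

The denominator s^2 + 16s + 48 factors as (s + 4)(s + 12), giving poles at s = -4, -12.
Since all poles lie strictly in the left half-plane, the system is stable.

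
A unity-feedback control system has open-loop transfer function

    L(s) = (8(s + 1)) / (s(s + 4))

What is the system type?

The denominator has 1 factor of s at the origin (free integrator), so this is a Type 1 system.

Type 1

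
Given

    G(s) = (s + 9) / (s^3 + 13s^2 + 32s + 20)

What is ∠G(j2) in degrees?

At s = j2: numerator = 9 + j2, denominator = -32 + j56.
∠G = ∠num − ∠den = 12.529° − (119.74°) = -107.2°.

∠G(j2) ≈ -107.2°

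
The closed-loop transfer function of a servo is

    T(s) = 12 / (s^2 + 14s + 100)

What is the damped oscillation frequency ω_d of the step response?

Comparing s^2 + 14s + 100 to s^2 + 2ζωₙs + ωₙ²: ωₙ = 10 rad/s and ζ = 14/(2·10) = 0.7.
ζωₙ = 14/2 = 7, so ω_d = ωₙ√(1−ζ²) = √(ωₙ² − (ζωₙ)²) = √(100 − 7²) = √51 ≈ 7.141 rad/s.

ω_d ≈ 7.141 rad/s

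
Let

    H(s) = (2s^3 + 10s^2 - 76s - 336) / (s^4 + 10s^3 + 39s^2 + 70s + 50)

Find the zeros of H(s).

s = -7, 6, -4

Set the numerator to zero: 2s^3 + 10s^2 - 76s - 336 = 0, i.e. 2·(s^3 + 5s^2 - 38s - 168) = 0.
Factoring: (s + 7)(s - 6)(s + 4) = 0.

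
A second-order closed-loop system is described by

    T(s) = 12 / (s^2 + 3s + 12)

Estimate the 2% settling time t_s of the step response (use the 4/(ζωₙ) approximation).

Comparing s^2 + 3s + 12 to s^2 + 2ζωₙs + ωₙ²: ωₙ = √12 ≈ 3.464 rad/s and ζ = 3/(2·√12) ≈ 0.4330.
ζωₙ = 3/2 = 1.5, so t_s ≈ 4/(ζωₙ) = 4/1.5 ≈ 2.667 s.

t_s ≈ 2.667 s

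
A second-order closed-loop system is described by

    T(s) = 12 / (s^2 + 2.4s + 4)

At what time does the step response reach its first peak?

Comparing s^2 + 2.4s + 4 to s^2 + 2ζωₙs + ωₙ²: ωₙ = 2 rad/s and ζ = 2.4/(2·2) = 0.6.
ζωₙ = 2.4/2 = 1.2, so ω_d = ωₙ√(1−ζ²) = √(ωₙ² − (ζωₙ)²) = √(4 − 1.2²) = √2.56 = 1.600 rad/s.
t_p = π/ω_d = π/1.600 ≈ 1.963 s.

t_p ≈ 1.963 s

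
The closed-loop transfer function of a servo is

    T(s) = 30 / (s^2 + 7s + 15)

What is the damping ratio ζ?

Compare the denominator to the standard form s^2 + 2ζωₙs + ωₙ².
ωₙ² = 15, so ωₙ = √15 ≈ 3.873 rad/s.
2ζωₙ = 7, so ζ = 7/(2·√15) ≈ 0.9037.

ζ ≈ 0.9037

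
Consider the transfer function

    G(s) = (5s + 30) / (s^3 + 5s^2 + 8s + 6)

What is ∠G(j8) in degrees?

At s = j8: numerator = 30 + j40, denominator = -314 - j448.
∠G = ∠num − ∠den = 53.130° − (-125.03°) = 178.2°.

∠G(j8) ≈ 178.2°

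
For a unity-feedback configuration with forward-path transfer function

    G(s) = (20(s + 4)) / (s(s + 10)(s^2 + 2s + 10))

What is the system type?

Type 1

The denominator has 1 factor of s at the origin (free integrator), so this is a Type 1 system.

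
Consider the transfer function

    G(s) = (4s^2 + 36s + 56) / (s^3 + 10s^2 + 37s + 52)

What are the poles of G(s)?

The poles are the roots of the denominator s^3 + 10s^2 + 37s + 52 = 0.
Trying s = -4: the polynomial evaluates to 0, so (s + 4) is a factor.
Dividing out leaves s^2 + 6s + 13 = 0.
The quadratic formula then gives s = -3 ± 2j.

s = -3 ± 2j, -4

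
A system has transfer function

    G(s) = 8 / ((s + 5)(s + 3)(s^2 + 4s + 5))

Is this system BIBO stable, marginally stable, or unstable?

stable

The poles can be read from the denominator factors: s = -5, -3, -2 ± j.
Since all poles lie strictly in the left half-plane, the system is stable.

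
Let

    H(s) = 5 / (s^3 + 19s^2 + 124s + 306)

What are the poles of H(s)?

The poles are the roots of the denominator s^3 + 19s^2 + 124s + 306 = 0.
Trying s = -9: the polynomial evaluates to 0, so (s + 9) is a factor.
Dividing out leaves s^2 + 10s + 34 = 0.
The quadratic formula then gives s = -5 ± 3j.

s = -5 + 3j, -5 - 3j, -9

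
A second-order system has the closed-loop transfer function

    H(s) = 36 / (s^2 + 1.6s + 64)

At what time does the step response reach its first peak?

Comparing s^2 + 1.6s + 64 to s^2 + 2ζωₙs + ωₙ²: ωₙ = 8 rad/s and ζ = 1.6/(2·8) = 0.1.
ζωₙ = 1.6/2 = 0.8, so ω_d = ωₙ√(1−ζ²) = √(ωₙ² − (ζωₙ)²) = √(64 − 0.8²) = √63.36 ≈ 7.960 rad/s.
t_p = π/ω_d = π/7.960 ≈ 0.3947 s.

t_p ≈ 0.3947 s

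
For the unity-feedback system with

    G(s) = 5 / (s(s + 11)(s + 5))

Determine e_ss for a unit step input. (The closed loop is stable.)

G(s) has one pole at the origin.
This is a Type 1 system; for a step input the steady-state error is zero.

e_ss = 0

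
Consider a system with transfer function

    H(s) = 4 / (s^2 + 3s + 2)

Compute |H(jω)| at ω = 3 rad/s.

Substitute s = j3: numerator = 4, denominator = -7 + j9.
|H(j3)| = |4| / |-7 + j9| = 4 / 11.402 ≈ 0.3508.

|H(j3)| ≈ 0.3508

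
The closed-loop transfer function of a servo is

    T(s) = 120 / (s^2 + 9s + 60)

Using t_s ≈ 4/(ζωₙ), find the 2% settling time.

Comparing s^2 + 9s + 60 to s^2 + 2ζωₙs + ωₙ²: ωₙ = √60 ≈ 7.746 rad/s and ζ = 9/(2·√60) ≈ 0.5809.
ζωₙ = 9/2 = 4.5, so t_s ≈ 4/(ζωₙ) = 4/4.5 ≈ 0.8889 s.

t_s ≈ 0.8889 s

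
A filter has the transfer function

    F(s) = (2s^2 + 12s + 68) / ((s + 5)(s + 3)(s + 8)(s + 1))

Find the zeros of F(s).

Set the numerator to zero: 2s^2 + 12s + 68 = 0, i.e. 2·(s^2 + 6s + 34) = 0.
Factoring: (s^2 + 6s + 34) = 0.

s = -3 ± 5j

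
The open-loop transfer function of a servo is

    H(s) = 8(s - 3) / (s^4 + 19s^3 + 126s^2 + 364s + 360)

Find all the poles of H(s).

The poles are the roots of the denominator s^4 + 19s^3 + 126s^2 + 364s + 360 = 0.
Trying s = -9: the polynomial evaluates to 0, so (s + 9) is a factor.
Dividing out leaves s^3 + 10s^2 + 36s + 40 = 0.
This factors further as (s^2 + 8s + 20)(s + 2) = 0.

s = -4 ± 2j, -9, -2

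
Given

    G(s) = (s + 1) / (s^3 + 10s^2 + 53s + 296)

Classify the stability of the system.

stable

The denominator s^3 + 10s^2 + 53s + 296 factors as (s^2 + 2s + 37)(s + 8), giving poles at s = -1 + 6j, -1 - 6j, -8.
Since all poles lie strictly in the left half-plane, the system is stable.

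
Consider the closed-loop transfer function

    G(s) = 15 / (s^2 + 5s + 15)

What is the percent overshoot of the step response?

%OS ≈ 7.03%

Comparing s^2 + 5s + 15 to s^2 + 2ζωₙs + ωₙ²: ωₙ = √15 ≈ 3.873 rad/s and ζ = 5/(2·√15) ≈ 0.6455.
%OS = 100·exp(−πζ/√(1−ζ²)) = 100·exp(−π·0.6455/√(1−0.6455²)) ≈ 7.03%.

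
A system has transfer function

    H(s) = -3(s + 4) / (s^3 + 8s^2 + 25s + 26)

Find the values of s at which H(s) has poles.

The poles are the roots of the denominator s^3 + 8s^2 + 25s + 26 = 0.
Trying s = -2: the polynomial evaluates to 0, so (s + 2) is a factor.
Dividing out leaves s^2 + 6s + 13 = 0.
The quadratic formula then gives s = -3 ± 2j.

s = -3 ± 2j, -2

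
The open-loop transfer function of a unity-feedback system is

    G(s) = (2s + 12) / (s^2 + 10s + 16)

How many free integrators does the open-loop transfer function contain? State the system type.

The denominator has no factor of s at the origin — no free integrator — so this is a Type 0 system.

Type 0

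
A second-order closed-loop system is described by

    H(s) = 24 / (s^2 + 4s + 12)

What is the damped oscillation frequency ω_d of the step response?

Comparing s^2 + 4s + 12 to s^2 + 2ζωₙs + ωₙ²: ωₙ = √12 ≈ 3.464 rad/s and ζ = 4/(2·√12) ≈ 0.5774.
ζωₙ = 4/2 = 2, so ω_d = ωₙ√(1−ζ²) = √(ωₙ² − (ζωₙ)²) = √(12 − 2²) = √8 ≈ 2.828 rad/s.

ω_d ≈ 2.828 rad/s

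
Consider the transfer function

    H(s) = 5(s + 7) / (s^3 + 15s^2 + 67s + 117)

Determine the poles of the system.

s = -3 ± 2j, -9

The poles are the roots of the denominator s^3 + 15s^2 + 67s + 117 = 0.
Trying s = -9: the polynomial evaluates to 0, so (s + 9) is a factor.
Dividing out leaves s^2 + 6s + 13 = 0.
The quadratic formula then gives s = -3 ± 2j.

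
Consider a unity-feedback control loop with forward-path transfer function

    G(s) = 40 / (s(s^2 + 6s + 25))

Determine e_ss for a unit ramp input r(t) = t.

G(s) has one pole at the origin.
This is a Type 1 system. Kv = lim_{s→0} s·G(s) = 40/25 = 8/5.
e_ss = 1/Kv = 1/(8/5) = 5/8 ≈ 0.6250.

e_ss = 0.6250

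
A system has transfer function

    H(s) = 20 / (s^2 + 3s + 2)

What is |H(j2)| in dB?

Substitute s = j2: numerator = 20, denominator = -2 + j6.
|H(j2)| = |20| / |-2 + j6| = 20 / 6.3246 ≈ 3.162.
In decibels: 20·log₁₀(3.162) ≈ 10 dB.

|H(j2)|_dB ≈ 10 dB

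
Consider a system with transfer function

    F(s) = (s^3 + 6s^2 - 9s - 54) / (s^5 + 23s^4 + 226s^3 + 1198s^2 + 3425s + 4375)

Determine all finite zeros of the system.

Set the numerator to zero: s^3 + 6s^2 - 9s - 54 = 0.
Factoring: (s + 3)(s - 3)(s + 6) = 0.

s = -3, 3, -6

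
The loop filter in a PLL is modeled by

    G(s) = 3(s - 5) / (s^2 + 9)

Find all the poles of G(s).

The poles are the roots of the denominator s^2 + 9 = 0.
Using the quadratic formula: s = (0 ± √(-36))/2 = 0 ± 3j.

s = 3j, -3j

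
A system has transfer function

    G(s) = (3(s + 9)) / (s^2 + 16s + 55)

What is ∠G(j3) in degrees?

At s = j3: numerator = 27 + j9, denominator = 46 + j48.
∠G = ∠num − ∠den = 18.435° − (46.219°) = -27.78°.

∠G(j3) ≈ -27.78°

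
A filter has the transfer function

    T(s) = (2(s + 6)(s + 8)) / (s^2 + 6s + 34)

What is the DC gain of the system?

T(0) = 48/17 ≈ 2.824

Set s = 0: T(0) = (96) / (34) = 48/17.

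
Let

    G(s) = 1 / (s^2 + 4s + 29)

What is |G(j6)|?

Substitute s = j6: numerator = 1, denominator = -7 + j24.
|G(j6)| = |1| / |-7 + j24| = 1 / 25 = 0.04000.

|G(j6)| = 0.04000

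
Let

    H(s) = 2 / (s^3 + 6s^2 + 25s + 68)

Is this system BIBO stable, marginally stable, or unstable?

stable

The denominator s^3 + 6s^2 + 25s + 68 factors as (s + 4)(s^2 + 2s + 17), giving poles at s = -4, -1 ± 4j.
Since all poles lie strictly in the left half-plane, the system is stable.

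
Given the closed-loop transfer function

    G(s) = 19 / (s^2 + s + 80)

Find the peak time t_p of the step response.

Comparing s^2 + s + 80 to s^2 + 2ζωₙs + ωₙ²: ωₙ = √80 ≈ 8.944 rad/s and ζ = 1/(2·√80) ≈ 0.05590.
ζωₙ = 1/2 = 0.5, so ω_d = ωₙ√(1−ζ²) = √(ωₙ² − (ζωₙ)²) = √(80 − 0.5²) = √79.75 ≈ 8.930 rad/s.
t_p = π/ω_d = π/8.930 ≈ 0.3518 s.

t_p ≈ 0.3518 s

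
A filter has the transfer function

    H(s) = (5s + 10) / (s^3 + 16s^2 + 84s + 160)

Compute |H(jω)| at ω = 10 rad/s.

|H(j10)| ≈ 0.03519

Substitute s = j10: numerator = 10 + j50, denominator = -1440 - j160.
|H(j10)| = |10 + j50| / |-1440 - j160| = 50.990 / 1448.9 ≈ 0.03519.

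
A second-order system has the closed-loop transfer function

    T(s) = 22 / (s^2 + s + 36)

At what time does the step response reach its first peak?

t_p ≈ 0.5254 s

Comparing s^2 + s + 36 to s^2 + 2ζωₙs + ωₙ²: ωₙ = 6 rad/s and ζ = 1/(2·6) ≈ 0.08333.
ζωₙ = 1/2 = 0.5, so ω_d = ωₙ√(1−ζ²) = √(ωₙ² − (ζωₙ)²) = √(36 − 0.5²) = √35.75 ≈ 5.979 rad/s.
t_p = π/ω_d = π/5.979 ≈ 0.5254 s.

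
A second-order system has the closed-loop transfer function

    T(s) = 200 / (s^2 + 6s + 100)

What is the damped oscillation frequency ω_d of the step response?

ω_d ≈ 9.539 rad/s

Comparing s^2 + 6s + 100 to s^2 + 2ζωₙs + ωₙ²: ωₙ = 10 rad/s and ζ = 6/(2·10) = 0.3.
ζωₙ = 6/2 = 3, so ω_d = ωₙ√(1−ζ²) = √(ωₙ² − (ζωₙ)²) = √(100 − 3²) = √91 ≈ 9.539 rad/s.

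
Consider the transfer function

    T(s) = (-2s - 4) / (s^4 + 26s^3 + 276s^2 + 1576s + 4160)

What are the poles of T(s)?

The poles are the roots of the denominator s^4 + 26s^3 + 276s^2 + 1576s + 4160 = 0.
Trying s = -10: the polynomial evaluates to 0, so (s + 10) is a factor.
Dividing out leaves s^3 + 16s^2 + 116s + 416 = 0.
This factors further as (s^2 + 8s + 52)(s + 8) = 0.

s = -4 ± 6j, -10, -8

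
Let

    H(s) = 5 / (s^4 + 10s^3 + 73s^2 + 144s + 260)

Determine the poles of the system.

s = -1 + 2j, -1 - 2j, -4 + 6j, -4 - 6j

The poles are the roots of the denominator s^4 + 10s^3 + 73s^2 + 144s + 260 = 0.
No real roots exist; factor into two real quadratics: (s^2 + 2s + 5)(s^2 + 8s + 52) = 0.
Each quadratic gives a conjugate pair via the quadratic formula.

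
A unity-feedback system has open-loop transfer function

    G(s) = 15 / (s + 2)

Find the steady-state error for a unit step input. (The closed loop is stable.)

e_ss = 0.1176

G(s) has no poles at the origin.
This is a Type 0 system. Kp = lim_{s→0} G(s) = 15/2.
e_ss = 1/(1 + Kp) = 1/(1 + 15/2) = 2/17 ≈ 0.1176.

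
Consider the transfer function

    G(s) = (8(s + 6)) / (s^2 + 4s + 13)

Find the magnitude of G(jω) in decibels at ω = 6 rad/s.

|G(j6)|_dB ≈ 6.20 dB

Substitute s = j6: numerator = 48 + j48, denominator = -23 + j24.
|G(j6)| = |48 + j48| / |-23 + j24| = 67.882 / 33.242 ≈ 2.042.
In decibels: 20·log₁₀(2.042) ≈ 6.20 dB.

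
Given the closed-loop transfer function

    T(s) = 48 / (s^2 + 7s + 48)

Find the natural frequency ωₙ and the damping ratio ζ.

Compare the denominator to the standard form s^2 + 2ζωₙs + ωₙ².
ωₙ² = 48, so ωₙ = √48 ≈ 6.928 rad/s.
2ζωₙ = 7, so ζ = 7/(2·√48) ≈ 0.5052.

ωₙ ≈ 6.928 rad/s, ζ ≈ 0.5052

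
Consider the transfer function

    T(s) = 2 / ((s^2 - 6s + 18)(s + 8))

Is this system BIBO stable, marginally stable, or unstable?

unstable

The poles can be read from the denominator factors: s = 3 ± 3j, -8.
Since the pole(s) at s = 3 + 3j, 3 - 3j lie in the right half-plane, the system is unstable.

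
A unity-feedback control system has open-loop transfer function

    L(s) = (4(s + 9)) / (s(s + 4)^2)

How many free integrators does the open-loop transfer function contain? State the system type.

Type 1

The denominator has 1 factor of s at the origin (free integrator), so this is a Type 1 system.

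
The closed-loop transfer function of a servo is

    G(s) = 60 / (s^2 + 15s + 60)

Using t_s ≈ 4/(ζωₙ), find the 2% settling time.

Comparing s^2 + 15s + 60 to s^2 + 2ζωₙs + ωₙ²: ωₙ = √60 ≈ 7.746 rad/s and ζ = 15/(2·√60) ≈ 0.9682.
ζωₙ = 15/2 = 7.5, so t_s ≈ 4/(ζωₙ) = 4/7.5 ≈ 0.5333 s.

t_s ≈ 0.5333 s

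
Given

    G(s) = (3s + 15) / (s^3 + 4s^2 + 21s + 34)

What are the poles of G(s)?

The poles are the roots of the denominator s^3 + 4s^2 + 21s + 34 = 0.
Trying s = -2: the polynomial evaluates to 0, so (s + 2) is a factor.
Dividing out leaves s^2 + 2s + 17 = 0.
The quadratic formula then gives s = -1 ± 4j.

s = -1 ± 4j, -2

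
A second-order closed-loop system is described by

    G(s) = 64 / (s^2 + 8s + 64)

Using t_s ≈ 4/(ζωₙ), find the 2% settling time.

t_s ≈ 1 s

Comparing s^2 + 8s + 64 to s^2 + 2ζωₙs + ωₙ²: ωₙ = 8 rad/s and ζ = 8/(2·8) = 0.5.
ζωₙ = 8/2 = 4, so t_s ≈ 4/(ζωₙ) = 4/4 = 1 s.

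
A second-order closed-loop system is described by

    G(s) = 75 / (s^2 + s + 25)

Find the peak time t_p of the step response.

Comparing s^2 + s + 25 to s^2 + 2ζωₙs + ωₙ²: ωₙ = 5 rad/s and ζ = 1/(2·5) = 0.1.
ζωₙ = 1/2 = 0.5, so ω_d = ωₙ√(1−ζ²) = √(ωₙ² − (ζωₙ)²) = √(25 − 0.5²) = √24.75 ≈ 4.975 rad/s.
t_p = π/ω_d = π/4.975 ≈ 0.6315 s.

t_p ≈ 0.6315 s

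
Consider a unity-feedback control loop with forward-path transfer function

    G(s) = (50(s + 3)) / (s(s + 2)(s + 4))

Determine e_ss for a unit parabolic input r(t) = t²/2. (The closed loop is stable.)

G(s) has one pole at the origin.
This is a Type 1 system; Ka = lim_{s→0} s^2·G(s) = 0, so the steady-state error for a parabola input is infinite.

e_ss = ∞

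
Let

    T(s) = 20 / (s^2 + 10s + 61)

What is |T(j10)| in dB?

Substitute s = j10: numerator = 20, denominator = -39 + j100.
|T(j10)| = |20| / |-39 + j100| = 20 / 107.34 ≈ 0.1863.
In decibels: 20·log₁₀(0.1863) ≈ -14.6 dB.

|T(j10)|_dB ≈ -14.6 dB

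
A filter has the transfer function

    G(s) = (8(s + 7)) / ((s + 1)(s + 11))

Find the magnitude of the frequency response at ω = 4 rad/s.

Substitute s = j4: numerator = 56 + j32, denominator = -5 + j48.
|G(j4)| = |56 + j32| / |-5 + j48| = 64.498 / 48.260 ≈ 1.336.

|G(j4)| ≈ 1.336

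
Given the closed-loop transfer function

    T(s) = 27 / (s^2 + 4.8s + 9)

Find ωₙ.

Compare the denominator to the standard form s^2 + 2ζωₙs + ωₙ².
ωₙ² = 9, so ωₙ = 3 rad/s.

ωₙ = 3 rad/s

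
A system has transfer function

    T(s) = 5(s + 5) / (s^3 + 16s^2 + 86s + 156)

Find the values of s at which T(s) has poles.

s = -5 + j, -5 - j, -6

The poles are the roots of the denominator s^3 + 16s^2 + 86s + 156 = 0.
Trying s = -6: the polynomial evaluates to 0, so (s + 6) is a factor.
Dividing out leaves s^2 + 10s + 26 = 0.
The quadratic formula then gives s = -5 ± 1j.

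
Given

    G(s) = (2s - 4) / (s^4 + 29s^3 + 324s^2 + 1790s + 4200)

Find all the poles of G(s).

The poles are the roots of the denominator s^4 + 29s^3 + 324s^2 + 1790s + 4200 = 0.
Trying s = -7: the polynomial evaluates to 0, so (s + 7) is a factor.
Dividing out leaves s^3 + 22s^2 + 170s + 600 = 0.
This factors further as (s^2 + 10s + 50)(s + 12) = 0.

s = -5 + 5j, -5 - 5j, -7, -12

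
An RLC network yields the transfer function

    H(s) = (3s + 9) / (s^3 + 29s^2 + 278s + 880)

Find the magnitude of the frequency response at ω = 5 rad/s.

Substitute s = j5: numerator = 9 + j15, denominator = 155 + j1265.
|H(j5)| = |9 + j15| / |155 + j1265| = 17.493 / 1274.5 ≈ 0.01373.

|H(j5)| ≈ 0.01373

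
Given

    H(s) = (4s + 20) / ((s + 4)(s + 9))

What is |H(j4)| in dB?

Substitute s = j4: numerator = 20 + j16, denominator = 20 + j52.
|H(j4)| = |20 + j16| / |20 + j52| = 25.612 / 55.714 ≈ 0.4597.
In decibels: 20·log₁₀(0.4597) ≈ -6.75 dB.

|H(j4)|_dB ≈ -6.75 dB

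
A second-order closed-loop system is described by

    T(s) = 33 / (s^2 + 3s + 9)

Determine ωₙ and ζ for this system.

Compare the denominator to the standard form s^2 + 2ζωₙs + ωₙ².
ωₙ² = 9, so ωₙ = 3 rad/s.
2ζωₙ = 3, so ζ = 3/(2·3) = 0.5.

ωₙ = 3 rad/s, ζ = 0.5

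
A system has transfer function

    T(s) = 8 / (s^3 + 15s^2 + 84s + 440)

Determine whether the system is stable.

The denominator s^3 + 15s^2 + 84s + 440 factors as (s^2 + 4s + 40)(s + 11), giving poles at s = -2 ± 6j, -11.
Since all poles lie strictly in the left half-plane, the system is stable.

stable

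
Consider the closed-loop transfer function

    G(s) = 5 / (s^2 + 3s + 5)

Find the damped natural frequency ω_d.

Comparing s^2 + 3s + 5 to s^2 + 2ζωₙs + ωₙ²: ωₙ = √5 ≈ 2.236 rad/s and ζ = 3/(2·√5) ≈ 0.6708.
ζωₙ = 3/2 = 1.5, so ω_d = ωₙ√(1−ζ²) = √(ωₙ² − (ζωₙ)²) = √(5 − 1.5²) = √2.75 ≈ 1.658 rad/s.

ω_d ≈ 1.658 rad/s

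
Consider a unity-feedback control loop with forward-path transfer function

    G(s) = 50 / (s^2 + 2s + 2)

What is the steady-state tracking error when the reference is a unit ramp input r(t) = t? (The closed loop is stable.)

e_ss = ∞

G(s) has no poles at the origin.
This is a Type 0 system; Kv = lim_{s→0} s·G(s) = 0, so the steady-state error for a ramp input is infinite.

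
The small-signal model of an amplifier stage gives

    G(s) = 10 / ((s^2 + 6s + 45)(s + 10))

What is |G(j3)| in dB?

Substitute s = j3: numerator = 10, denominator = 306 + j288.
|G(j3)| = |10| / |306 + j288| = 10 / 420.21 ≈ 0.02380.
In decibels: 20·log₁₀(0.02380) ≈ -32.5 dB.

|G(j3)|_dB ≈ -32.5 dB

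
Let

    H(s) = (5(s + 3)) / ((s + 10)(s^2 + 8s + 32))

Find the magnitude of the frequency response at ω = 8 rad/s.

Substitute s = j8: numerator = 15 + j40, denominator = -832 + j384.
|H(j8)| = |15 + j40| / |-832 + j384| = 42.720 / 916.34 ≈ 0.04662.

|H(j8)| ≈ 0.04662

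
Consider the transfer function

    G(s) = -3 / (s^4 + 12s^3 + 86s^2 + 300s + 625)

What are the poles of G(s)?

s = -3 ± 4j, -3 ± 4j

The poles are the roots of the denominator s^4 + 12s^3 + 86s^2 + 300s + 625 = 0.
No real roots exist; factor into two real quadratics: (s^2 + 6s + 25)(s^2 + 6s + 25) = 0.
Each quadratic gives a conjugate pair via the quadratic formula.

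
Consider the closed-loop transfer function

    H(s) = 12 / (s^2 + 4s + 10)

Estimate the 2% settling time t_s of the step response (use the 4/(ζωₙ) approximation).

Comparing s^2 + 4s + 10 to s^2 + 2ζωₙs + ωₙ²: ωₙ = √10 ≈ 3.162 rad/s and ζ = 4/(2·√10) ≈ 0.6325.
ζωₙ = 4/2 = 2, so t_s ≈ 4/(ζωₙ) = 4/2 = 2 s.

t_s ≈ 2 s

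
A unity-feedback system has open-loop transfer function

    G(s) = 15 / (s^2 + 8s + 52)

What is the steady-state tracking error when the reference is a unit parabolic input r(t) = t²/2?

G(s) has no poles at the origin.
This is a Type 0 system; Ka = lim_{s→0} s^2·G(s) = 0, so the steady-state error for a parabola input is infinite.

e_ss = ∞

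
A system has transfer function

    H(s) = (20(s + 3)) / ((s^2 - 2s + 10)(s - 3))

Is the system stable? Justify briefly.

The poles can be read from the denominator factors: s = 1 + 3j, 1 - 3j, 3.
Since the pole(s) at s = 1 ± 3j, 3 lie in the right half-plane, the system is unstable.

unstable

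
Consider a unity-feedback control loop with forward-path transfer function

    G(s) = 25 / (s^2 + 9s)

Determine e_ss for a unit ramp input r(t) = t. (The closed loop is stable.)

e_ss = 0.3600

G(s) has one pole at the origin.
This is a Type 1 system. Kv = lim_{s→0} s·G(s) = 25/9.
e_ss = 1/Kv = 1/(25/9) = 9/25 ≈ 0.3600.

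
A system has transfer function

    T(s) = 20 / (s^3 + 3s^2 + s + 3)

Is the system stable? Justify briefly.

marginally stable

The denominator s^3 + 3s^2 + s + 3 factors as (s^2 + 1)(s + 3), giving poles at s = j, -j, -3.
Since the simple pole(s) at s = j, -j lie on the jω-axis with none in the right half-plane, the system is marginally stable.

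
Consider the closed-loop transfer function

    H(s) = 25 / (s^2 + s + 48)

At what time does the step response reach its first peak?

t_p ≈ 0.4546 s

Comparing s^2 + s + 48 to s^2 + 2ζωₙs + ωₙ²: ωₙ = √48 ≈ 6.928 rad/s and ζ = 1/(2·√48) ≈ 0.07217.
ζωₙ = 1/2 = 0.5, so ω_d = ωₙ√(1−ζ²) = √(ωₙ² − (ζωₙ)²) = √(48 − 0.5²) = √47.75 ≈ 6.910 rad/s.
t_p = π/ω_d = π/6.910 ≈ 0.4546 s.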